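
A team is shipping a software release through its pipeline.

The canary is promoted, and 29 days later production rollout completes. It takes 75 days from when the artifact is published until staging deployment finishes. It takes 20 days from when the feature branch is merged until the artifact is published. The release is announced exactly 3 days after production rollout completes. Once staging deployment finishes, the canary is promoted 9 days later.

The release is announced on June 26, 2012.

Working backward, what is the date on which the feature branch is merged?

The release is announced: Jun 26, 2012.
Production rollout completes: Jun 26, 2012 − 3 days = Jun 23, 2012.
The canary is promoted: Jun 23, 2012 − 29 days = May 25, 2012.
Staging deployment finishes: May 25, 2012 − 9 days = May 16, 2012.
The artifact is published: May 16, 2012 − 75 days = Mar 2, 2012.
The feature branch is merged: Mar 2, 2012 − 20 days = Feb 11, 2012.

February 11, 2012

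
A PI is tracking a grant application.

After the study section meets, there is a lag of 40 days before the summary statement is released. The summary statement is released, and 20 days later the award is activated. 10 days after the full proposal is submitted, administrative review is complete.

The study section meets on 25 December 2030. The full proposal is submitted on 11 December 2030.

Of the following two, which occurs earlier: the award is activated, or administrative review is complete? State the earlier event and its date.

The study section meets: Dec 25, 2030.
The summary statement is released: Dec 25, 2030 + 40 days = Feb 3, 2031.
The award is activated: Feb 3, 2031 + 20 days = Feb 23, 2031.
The full proposal is submitted: Dec 11, 2030.
Administrative review is complete: Dec 11, 2030 + 10 days = Dec 21, 2030.
Comparing: the award is activated on Feb 23, 2031 vs administrative review is complete on Dec 21, 2030. Earlier: administrative review is complete.

Administrative review is complete — 21 December 2030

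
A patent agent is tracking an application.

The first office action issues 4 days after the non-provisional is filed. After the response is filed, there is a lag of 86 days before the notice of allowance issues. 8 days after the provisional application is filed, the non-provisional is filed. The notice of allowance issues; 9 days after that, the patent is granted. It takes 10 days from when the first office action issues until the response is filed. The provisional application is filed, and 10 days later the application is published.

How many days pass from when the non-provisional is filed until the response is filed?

Causal path: the non-provisional is filed → the first office action issues → the response is filed.
Total delay along the path: 4 + 10 = 14 days.

14 days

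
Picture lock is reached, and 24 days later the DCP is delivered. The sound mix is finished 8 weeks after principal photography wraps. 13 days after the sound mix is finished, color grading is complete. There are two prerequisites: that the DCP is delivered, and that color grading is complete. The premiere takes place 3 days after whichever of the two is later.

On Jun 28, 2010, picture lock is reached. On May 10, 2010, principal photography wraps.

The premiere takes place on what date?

Jul 25, 2010

Picture lock is reached: Jun 28, 2010.
The DCP is delivered: Jun 28, 2010 + 24 days = Jul 22, 2010.
Principal photography wraps: May 10, 2010.
The sound mix is finished: May 10, 2010 + 8 weeks = Jul 5, 2010.
Color grading is complete: Jul 5, 2010 + 13 days = Jul 18, 2010.
Both prerequisites met — the DCP is delivered (Jul 22, 2010), color grading is complete (Jul 18, 2010); the later is Jul 22, 2010.
The premiere takes place: Jul 22, 2010 + 3 days = Jul 25, 2010.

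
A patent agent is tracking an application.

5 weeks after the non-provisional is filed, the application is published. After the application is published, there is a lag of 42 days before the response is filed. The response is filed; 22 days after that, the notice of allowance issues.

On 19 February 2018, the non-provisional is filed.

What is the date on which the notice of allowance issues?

The non-provisional is filed: Feb 19, 2018.
The application is published: Feb 19, 2018 + 5 weeks = Mar 26, 2018.
The response is filed: Mar 26, 2018 + 42 days = May 7, 2018.
The notice of allowance issues: May 7, 2018 + 22 days = May 29, 2018.

29 May 2018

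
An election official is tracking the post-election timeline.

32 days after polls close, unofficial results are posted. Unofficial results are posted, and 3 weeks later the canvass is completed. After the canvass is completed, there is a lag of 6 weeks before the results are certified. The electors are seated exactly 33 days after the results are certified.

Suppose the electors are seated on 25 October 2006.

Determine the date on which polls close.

The electors are seated: Oct 25, 2006.
The results are certified: Oct 25, 2006 − 33 days = Sep 22, 2006.
The canvass is completed: Sep 22, 2006 − 6 weeks = Aug 11, 2006.
Unofficial results are posted: Aug 11, 2006 − 3 weeks = Jul 21, 2006.
Polls close: Jul 21, 2006 − 32 days = Jun 19, 2006.

19 June 2006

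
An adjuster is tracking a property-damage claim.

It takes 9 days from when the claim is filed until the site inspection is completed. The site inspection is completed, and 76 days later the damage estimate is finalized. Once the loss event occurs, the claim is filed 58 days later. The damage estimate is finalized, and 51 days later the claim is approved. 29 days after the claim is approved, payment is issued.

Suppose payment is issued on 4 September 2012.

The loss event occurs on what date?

Payment is issued: Sep 4, 2012.
The claim is approved: Sep 4, 2012 − 29 days = Aug 6, 2012.
The damage estimate is finalized: Aug 6, 2012 − 51 days = Jun 16, 2012.
The site inspection is completed: Jun 16, 2012 − 76 days = Apr 1, 2012.
The claim is filed: Apr 1, 2012 − 9 days = Mar 23, 2012.
The loss event occurs: Mar 23, 2012 − 58 days = Jan 25, 2012.

25 January 2012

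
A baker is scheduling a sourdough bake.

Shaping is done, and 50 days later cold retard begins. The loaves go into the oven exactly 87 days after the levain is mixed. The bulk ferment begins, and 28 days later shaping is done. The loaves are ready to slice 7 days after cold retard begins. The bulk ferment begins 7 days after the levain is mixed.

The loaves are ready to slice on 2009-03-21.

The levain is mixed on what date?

2008-12-19

The loaves are ready to slice: Mar 21, 2009.
Cold retard begins: Mar 21, 2009 − 7 days = Mar 14, 2009.
Shaping is done: Mar 14, 2009 − 50 days = Jan 23, 2009.
The bulk ferment begins: Jan 23, 2009 − 28 days = Dec 26, 2008.
The levain is mixed: Dec 26, 2008 − 7 days = Dec 19, 2008.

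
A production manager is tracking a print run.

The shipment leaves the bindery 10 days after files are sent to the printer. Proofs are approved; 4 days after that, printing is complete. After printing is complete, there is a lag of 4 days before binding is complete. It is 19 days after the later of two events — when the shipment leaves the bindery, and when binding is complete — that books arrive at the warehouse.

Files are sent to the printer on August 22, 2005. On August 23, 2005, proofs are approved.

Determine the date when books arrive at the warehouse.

Files are sent to the printer: Aug 22, 2005.
The shipment leaves the bindery: Aug 22, 2005 + 10 days = Sep 1, 2005.
Proofs are approved: Aug 23, 2005.
Printing is complete: Aug 23, 2005 + 4 days = Aug 27, 2005.
Binding is complete: Aug 27, 2005 + 4 days = Aug 31, 2005.
Both prerequisites met — the shipment leaves the bindery (Sep 1, 2005), binding is complete (Aug 31, 2005); the later is Sep 1, 2005.
Books arrive at the warehouse: Sep 1, 2005 + 19 days = Sep 20, 2005.

September 20, 2005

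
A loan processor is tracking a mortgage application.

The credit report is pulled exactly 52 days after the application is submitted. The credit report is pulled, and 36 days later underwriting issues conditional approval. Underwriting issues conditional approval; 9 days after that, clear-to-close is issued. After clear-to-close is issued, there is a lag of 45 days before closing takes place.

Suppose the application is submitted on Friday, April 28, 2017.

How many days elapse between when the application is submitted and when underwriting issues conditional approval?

Causal path: the application is submitted → the credit report is pulled → underwriting issues conditional approval.
Total delay along the path: 52 + 36 = 88 days.

88 days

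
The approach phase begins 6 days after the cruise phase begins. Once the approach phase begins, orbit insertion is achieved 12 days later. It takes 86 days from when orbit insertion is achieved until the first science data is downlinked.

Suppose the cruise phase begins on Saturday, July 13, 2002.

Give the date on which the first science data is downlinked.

Friday, October 25, 2002

The cruise phase begins: Jul 13, 2002.
The approach phase begins: Jul 13, 2002 + 6 days = Jul 19, 2002.
Orbit insertion is achieved: Jul 19, 2002 + 12 days = Jul 31, 2002.
The first science data is downlinked: Jul 31, 2002 + 86 days = Oct 25, 2002.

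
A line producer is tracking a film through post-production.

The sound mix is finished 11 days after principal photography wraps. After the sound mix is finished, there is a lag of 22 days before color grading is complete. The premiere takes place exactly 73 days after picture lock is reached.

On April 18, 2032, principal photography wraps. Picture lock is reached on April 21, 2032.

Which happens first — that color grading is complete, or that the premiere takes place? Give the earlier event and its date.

Color grading is complete — May 21, 2032

Principal photography wraps: Apr 18, 2032.
The sound mix is finished: Apr 18, 2032 + 11 days = Apr 29, 2032.
Color grading is complete: Apr 29, 2032 + 22 days = May 21, 2032.
Picture lock is reached: Apr 21, 2032.
The premiere takes place: Apr 21, 2032 + 73 days = Jul 3, 2032.
Comparing: color grading is complete on May 21, 2032 vs the premiere takes place on Jul 3, 2032. Earlier: color grading is complete.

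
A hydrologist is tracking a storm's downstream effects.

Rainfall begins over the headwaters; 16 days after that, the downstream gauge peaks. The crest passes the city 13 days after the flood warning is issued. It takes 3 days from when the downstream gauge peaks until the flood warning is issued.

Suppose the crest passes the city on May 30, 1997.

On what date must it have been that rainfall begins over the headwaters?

Apr 28, 1997

The crest passes the city: May 30, 1997.
The flood warning is issued: May 30, 1997 − 13 days = May 17, 1997.
The downstream gauge peaks: May 17, 1997 − 3 days = May 14, 1997.
Rainfall begins over the headwaters: May 14, 1997 − 16 days = Apr 28, 1997.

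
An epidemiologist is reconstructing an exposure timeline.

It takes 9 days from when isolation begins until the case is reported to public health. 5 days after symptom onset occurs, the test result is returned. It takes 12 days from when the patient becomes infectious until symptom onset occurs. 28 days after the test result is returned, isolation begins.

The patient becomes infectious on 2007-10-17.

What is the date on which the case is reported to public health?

2007-12-10

The patient becomes infectious: Oct 17, 2007.
Symptom onset occurs: Oct 17, 2007 + 12 days = Oct 29, 2007.
The test result is returned: Oct 29, 2007 + 5 days = Nov 3, 2007.
Isolation begins: Nov 3, 2007 + 28 days = Dec 1, 2007.
The case is reported to public health: Dec 1, 2007 + 9 days = Dec 10, 2007.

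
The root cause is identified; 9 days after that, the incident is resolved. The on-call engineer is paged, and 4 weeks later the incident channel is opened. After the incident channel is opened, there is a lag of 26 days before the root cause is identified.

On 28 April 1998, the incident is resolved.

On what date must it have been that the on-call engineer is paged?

The incident is resolved: Apr 28, 1998.
The root cause is identified: Apr 28, 1998 − 9 days = Apr 19, 1998.
The incident channel is opened: Apr 19, 1998 − 26 days = Mar 24, 1998.
The on-call engineer is paged: Mar 24, 1998 − 4 weeks = Feb 24, 1998.

24 February 1998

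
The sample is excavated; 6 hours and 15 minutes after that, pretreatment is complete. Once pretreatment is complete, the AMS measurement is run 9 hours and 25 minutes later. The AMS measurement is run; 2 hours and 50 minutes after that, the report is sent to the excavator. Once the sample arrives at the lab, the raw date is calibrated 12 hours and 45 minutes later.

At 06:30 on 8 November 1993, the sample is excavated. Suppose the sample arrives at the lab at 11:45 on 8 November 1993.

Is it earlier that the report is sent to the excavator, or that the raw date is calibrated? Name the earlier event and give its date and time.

The sample is excavated: 06:30 Nov 8, 1993.
Pretreatment is complete: 06:30 Nov 8, 1993 + 6h15m = 12:45 Nov 8, 1993.
The AMS measurement is run: 12:45 Nov 8, 1993 + 9h25m = 22:10 Nov 8, 1993.
The report is sent to the excavator: 22:10 Nov 8, 1993 + 2h50m = 01:00 Nov 9, 1993.
The sample arrives at the lab: 11:45 Nov 8, 1993.
The raw date is calibrated: 11:45 Nov 8, 1993 + 12h45m = 00:30 Nov 9, 1993.
Comparing: the report is sent to the excavator at 01:00 Nov 9, 1993 vs the raw date is calibrated at 00:30 Nov 9, 1993. Earlier: the raw date is calibrated.

The raw date is calibrated — 00:30 on 9 November 1993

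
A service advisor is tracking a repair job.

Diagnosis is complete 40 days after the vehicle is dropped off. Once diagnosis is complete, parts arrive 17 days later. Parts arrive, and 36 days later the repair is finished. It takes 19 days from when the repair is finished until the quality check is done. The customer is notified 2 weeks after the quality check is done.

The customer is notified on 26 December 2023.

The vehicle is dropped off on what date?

22 August 2023

The customer is notified: Dec 26, 2023.
The quality check is done: Dec 26, 2023 − 2 weeks = Dec 12, 2023.
The repair is finished: Dec 12, 2023 − 19 days = Nov 23, 2023.
Parts arrive: Nov 23, 2023 − 36 days = Oct 18, 2023.
Diagnosis is complete: Oct 18, 2023 − 17 days = Oct 1, 2023.
The vehicle is dropped off: Oct 1, 2023 − 40 days = Aug 22, 2023.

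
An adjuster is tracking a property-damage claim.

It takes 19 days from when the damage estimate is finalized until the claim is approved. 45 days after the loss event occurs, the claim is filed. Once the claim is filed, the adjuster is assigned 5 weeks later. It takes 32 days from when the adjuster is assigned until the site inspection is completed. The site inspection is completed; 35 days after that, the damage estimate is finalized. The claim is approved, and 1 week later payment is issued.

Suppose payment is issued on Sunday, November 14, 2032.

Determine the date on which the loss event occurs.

Tuesday, May 25, 2032

Payment is issued: Nov 14, 2032.
The claim is approved: Nov 14, 2032 − 1 week = Nov 7, 2032.
The damage estimate is finalized: Nov 7, 2032 − 19 days = Oct 19, 2032.
The site inspection is completed: Oct 19, 2032 − 35 days = Sep 14, 2032.
The adjuster is assigned: Sep 14, 2032 − 32 days = Aug 13, 2032.
The claim is filed: Aug 13, 2032 − 5 weeks = Jul 9, 2032.
The loss event occurs: Jul 9, 2032 − 45 days = May 25, 2032.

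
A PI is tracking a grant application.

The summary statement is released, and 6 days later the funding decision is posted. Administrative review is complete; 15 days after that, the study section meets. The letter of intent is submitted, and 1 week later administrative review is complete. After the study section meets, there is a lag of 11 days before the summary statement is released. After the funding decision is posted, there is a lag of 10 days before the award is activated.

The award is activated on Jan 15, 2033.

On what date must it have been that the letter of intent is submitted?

The award is activated: Jan 15, 2033.
The funding decision is posted: Jan 15, 2033 − 10 days = Jan 5, 2033.
The summary statement is released: Jan 5, 2033 − 6 days = Dec 30, 2032.
The study section meets: Dec 30, 2032 − 11 days = Dec 19, 2032.
Administrative review is complete: Dec 19, 2032 − 15 days = Dec 4, 2032.
The letter of intent is submitted: Dec 4, 2032 − 1 week = Nov 27, 2032.

Nov 27, 2032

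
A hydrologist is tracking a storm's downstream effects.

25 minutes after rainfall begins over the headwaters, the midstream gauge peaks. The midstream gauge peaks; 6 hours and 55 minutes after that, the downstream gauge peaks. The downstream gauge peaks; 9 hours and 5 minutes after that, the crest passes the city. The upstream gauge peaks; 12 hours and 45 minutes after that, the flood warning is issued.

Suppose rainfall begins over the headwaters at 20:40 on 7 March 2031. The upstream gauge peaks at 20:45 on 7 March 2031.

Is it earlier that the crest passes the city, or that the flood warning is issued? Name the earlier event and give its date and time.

The flood warning is issued — 09:30 on 8 March 2031

Rainfall begins over the headwaters: 20:40 Mar 7, 2031.
The midstream gauge peaks: 20:40 Mar 7, 2031 + 25m = 21:05 Mar 7, 2031.
The downstream gauge peaks: 21:05 Mar 7, 2031 + 6h55m = 04:00 Mar 8, 2031.
The crest passes the city: 04:00 Mar 8, 2031 + 9h05m = 13:05 Mar 8, 2031.
The upstream gauge peaks: 20:45 Mar 7, 2031.
The flood warning is issued: 20:45 Mar 7, 2031 + 12h45m = 09:30 Mar 8, 2031.
Comparing: the crest passes the city at 13:05 Mar 8, 2031 vs the flood warning is issued at 09:30 Mar 8, 2031. Earlier: the flood warning is issued.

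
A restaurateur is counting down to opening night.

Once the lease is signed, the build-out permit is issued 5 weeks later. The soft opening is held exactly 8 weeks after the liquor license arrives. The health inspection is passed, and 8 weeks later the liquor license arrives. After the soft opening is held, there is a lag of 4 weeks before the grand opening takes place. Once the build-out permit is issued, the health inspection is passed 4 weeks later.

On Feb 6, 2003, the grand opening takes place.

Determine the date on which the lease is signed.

Jul 18, 2002

The grand opening takes place: Feb 6, 2003.
The soft opening is held: Feb 6, 2003 − 4 weeks = Jan 9, 2003.
The liquor license arrives: Jan 9, 2003 − 8 weeks = Nov 14, 2002.
The health inspection is passed: Nov 14, 2002 − 8 weeks = Sep 19, 2002.
The build-out permit is issued: Sep 19, 2002 − 4 weeks = Aug 22, 2002.
The lease is signed: Aug 22, 2002 − 5 weeks = Jul 18, 2002.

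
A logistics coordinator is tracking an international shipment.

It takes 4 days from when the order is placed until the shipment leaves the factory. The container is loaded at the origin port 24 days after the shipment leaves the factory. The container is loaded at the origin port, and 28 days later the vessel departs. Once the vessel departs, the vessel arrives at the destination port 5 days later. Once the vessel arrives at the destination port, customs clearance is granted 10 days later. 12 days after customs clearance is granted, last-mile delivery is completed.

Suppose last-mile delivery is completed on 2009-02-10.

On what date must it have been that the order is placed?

Last-mile delivery is completed: Feb 10, 2009.
Customs clearance is granted: Feb 10, 2009 − 12 days = Jan 29, 2009.
The vessel arrives at the destination port: Jan 29, 2009 − 10 days = Jan 19, 2009.
The vessel departs: Jan 19, 2009 − 5 days = Jan 14, 2009.
The container is loaded at the origin port: Jan 14, 2009 − 28 days = Dec 17, 2008.
The shipment leaves the factory: Dec 17, 2008 − 24 days = Nov 23, 2008.
The order is placed: Nov 23, 2008 − 4 days = Nov 19, 2008.

2008-11-19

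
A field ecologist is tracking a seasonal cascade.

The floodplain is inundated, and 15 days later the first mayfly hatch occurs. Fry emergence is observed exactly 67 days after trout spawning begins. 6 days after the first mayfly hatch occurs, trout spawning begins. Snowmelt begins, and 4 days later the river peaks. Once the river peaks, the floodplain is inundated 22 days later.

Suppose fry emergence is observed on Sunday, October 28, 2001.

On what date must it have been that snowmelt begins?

Friday, July 6, 2001

Fry emergence is observed: Oct 28, 2001.
Trout spawning begins: Oct 28, 2001 − 67 days = Aug 22, 2001.
The first mayfly hatch occurs: Aug 22, 2001 − 6 days = Aug 16, 2001.
The floodplain is inundated: Aug 16, 2001 − 15 days = Aug 1, 2001.
The river peaks: Aug 1, 2001 − 22 days = Jul 10, 2001.
Snowmelt begins: Jul 10, 2001 − 4 days = Jul 6, 2001.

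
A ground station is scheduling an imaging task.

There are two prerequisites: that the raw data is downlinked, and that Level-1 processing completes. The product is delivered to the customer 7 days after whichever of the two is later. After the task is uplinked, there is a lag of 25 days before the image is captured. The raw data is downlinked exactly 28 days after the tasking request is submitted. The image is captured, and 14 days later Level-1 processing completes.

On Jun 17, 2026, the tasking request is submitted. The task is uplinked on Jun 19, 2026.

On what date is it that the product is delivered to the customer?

The tasking request is submitted: Jun 17, 2026.
The raw data is downlinked: Jun 17, 2026 + 28 days = Jul 15, 2026.
The task is uplinked: Jun 19, 2026.
The image is captured: Jun 19, 2026 + 25 days = Jul 14, 2026.
Level-1 processing completes: Jul 14, 2026 + 14 days = Jul 28, 2026.
Both prerequisites met — the raw data is downlinked (Jul 15, 2026), Level-1 processing completes (Jul 28, 2026); the later is Jul 28, 2026.
The product is delivered to the customer: Jul 28, 2026 + 7 days = Aug 4, 2026.

Aug 4, 2026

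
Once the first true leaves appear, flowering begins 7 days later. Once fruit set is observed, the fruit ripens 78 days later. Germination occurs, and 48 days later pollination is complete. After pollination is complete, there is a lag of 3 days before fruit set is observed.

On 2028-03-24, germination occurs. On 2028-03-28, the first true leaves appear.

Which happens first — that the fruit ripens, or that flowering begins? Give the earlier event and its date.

Germination occurs: Mar 24, 2028.
Pollination is complete: Mar 24, 2028 + 48 days = May 11, 2028.
Fruit set is observed: May 11, 2028 + 3 days = May 14, 2028.
The fruit ripens: May 14, 2028 + 78 days = Jul 31, 2028.
The first true leaves appear: Mar 28, 2028.
Flowering begins: Mar 28, 2028 + 7 days = Apr 4, 2028.
Comparing: the fruit ripens on Jul 31, 2028 vs flowering begins on Apr 4, 2028. Earlier: flowering begins.

Flowering begins — 2028-04-04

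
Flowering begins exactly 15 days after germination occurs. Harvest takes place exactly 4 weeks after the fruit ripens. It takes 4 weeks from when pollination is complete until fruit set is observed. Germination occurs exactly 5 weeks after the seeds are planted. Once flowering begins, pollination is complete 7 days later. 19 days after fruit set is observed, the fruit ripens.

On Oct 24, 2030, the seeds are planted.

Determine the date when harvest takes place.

The seeds are planted: Oct 24, 2030.
Germination occurs: Oct 24, 2030 + 5 weeks = Nov 28, 2030.
Flowering begins: Nov 28, 2030 + 15 days = Dec 13, 2030.
Pollination is complete: Dec 13, 2030 + 7 days = Dec 20, 2030.
Fruit set is observed: Dec 20, 2030 + 4 weeks = Jan 17, 2031.
The fruit ripens: Jan 17, 2031 + 19 days = Feb 5, 2031.
Harvest takes place: Feb 5, 2031 + 4 weeks = Mar 5, 2031.

Mar 5, 2031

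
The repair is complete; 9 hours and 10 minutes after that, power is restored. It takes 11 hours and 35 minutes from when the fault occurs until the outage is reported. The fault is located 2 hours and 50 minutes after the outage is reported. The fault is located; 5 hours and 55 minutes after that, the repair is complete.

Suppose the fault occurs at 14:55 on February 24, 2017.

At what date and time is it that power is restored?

20:25 on February 25, 2017

The fault occurs: 14:55 Feb 24, 2017.
The outage is reported: 14:55 Feb 24, 2017 + 11h35m = 02:30 Feb 25, 2017.
The fault is located: 02:30 Feb 25, 2017 + 2h50m = 05:20 Feb 25, 2017.
The repair is complete: 05:20 Feb 25, 2017 + 5h55m = 11:15 Feb 25, 2017.
Power is restored: 11:15 Feb 25, 2017 + 9h10m = 20:25 Feb 25, 2017.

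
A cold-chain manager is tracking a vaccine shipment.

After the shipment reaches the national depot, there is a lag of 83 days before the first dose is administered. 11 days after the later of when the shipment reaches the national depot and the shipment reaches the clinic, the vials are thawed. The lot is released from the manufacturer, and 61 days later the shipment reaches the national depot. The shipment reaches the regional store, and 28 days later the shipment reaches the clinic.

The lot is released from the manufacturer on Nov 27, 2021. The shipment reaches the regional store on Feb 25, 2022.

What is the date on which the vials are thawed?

Apr 5, 2022

The lot is released from the manufacturer: Nov 27, 2021.
The shipment reaches the national depot: Nov 27, 2021 + 61 days = Jan 27, 2022.
The shipment reaches the regional store: Feb 25, 2022.
The shipment reaches the clinic: Feb 25, 2022 + 28 days = Mar 25, 2022.
Both prerequisites met — the shipment reaches the national depot (Jan 27, 2022), the shipment reaches the clinic (Mar 25, 2022); the later is Mar 25, 2022.
The vials are thawed: Mar 25, 2022 + 11 days = Apr 5, 2022.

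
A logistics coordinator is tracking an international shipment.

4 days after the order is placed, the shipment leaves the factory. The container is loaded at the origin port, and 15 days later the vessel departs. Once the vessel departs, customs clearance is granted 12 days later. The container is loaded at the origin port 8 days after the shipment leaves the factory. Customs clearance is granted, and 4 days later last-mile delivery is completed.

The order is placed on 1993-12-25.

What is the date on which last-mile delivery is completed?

The order is placed: Dec 25, 1993.
The shipment leaves the factory: Dec 25, 1993 + 4 days = Dec 29, 1993.
The container is loaded at the origin port: Dec 29, 1993 + 8 days = Jan 6, 1994.
The vessel departs: Jan 6, 1994 + 15 days = Jan 21, 1994.
Customs clearance is granted: Jan 21, 1994 + 12 days = Feb 2, 1994.
Last-mile delivery is completed: Feb 2, 1994 + 4 days = Feb 6, 1994.

1994-02-06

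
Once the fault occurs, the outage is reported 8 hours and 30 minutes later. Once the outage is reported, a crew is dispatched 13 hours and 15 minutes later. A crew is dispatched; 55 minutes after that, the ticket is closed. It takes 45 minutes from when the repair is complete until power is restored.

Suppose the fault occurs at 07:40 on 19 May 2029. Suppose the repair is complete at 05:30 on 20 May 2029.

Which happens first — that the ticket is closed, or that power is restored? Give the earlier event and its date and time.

Power is restored — 06:15 on 20 May 2029

The fault occurs: 07:40 May 19, 2029.
The outage is reported: 07:40 May 19, 2029 + 8h30m = 16:10 May 19, 2029.
A crew is dispatched: 16:10 May 19, 2029 + 13h15m = 05:25 May 20, 2029.
The ticket is closed: 05:25 May 20, 2029 + 55m = 06:20 May 20, 2029.
The repair is complete: 05:30 May 20, 2029.
Power is restored: 05:30 May 20, 2029 + 45m = 06:15 May 20, 2029.
Comparing: the ticket is closed at 06:20 May 20, 2029 vs power is restored at 06:15 May 20, 2029. Earlier: power is restored.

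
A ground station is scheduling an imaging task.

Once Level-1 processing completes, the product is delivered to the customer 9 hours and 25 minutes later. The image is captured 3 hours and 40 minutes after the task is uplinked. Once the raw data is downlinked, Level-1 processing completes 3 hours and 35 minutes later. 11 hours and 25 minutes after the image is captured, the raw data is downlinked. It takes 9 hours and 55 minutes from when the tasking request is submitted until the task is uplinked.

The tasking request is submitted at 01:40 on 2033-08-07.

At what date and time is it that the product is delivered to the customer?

15:40 on 2033-08-08

The tasking request is submitted: 01:40 Aug 7, 2033.
The task is uplinked: 01:40 Aug 7, 2033 + 9h55m = 11:35 Aug 7, 2033.
The image is captured: 11:35 Aug 7, 2033 + 3h40m = 15:15 Aug 7, 2033.
The raw data is downlinked: 15:15 Aug 7, 2033 + 11h25m = 02:40 Aug 8, 2033.
Level-1 processing completes: 02:40 Aug 8, 2033 + 3h35m = 06:15 Aug 8, 2033.
The product is delivered to the customer: 06:15 Aug 8, 2033 + 9h25m = 15:40 Aug 8, 2033.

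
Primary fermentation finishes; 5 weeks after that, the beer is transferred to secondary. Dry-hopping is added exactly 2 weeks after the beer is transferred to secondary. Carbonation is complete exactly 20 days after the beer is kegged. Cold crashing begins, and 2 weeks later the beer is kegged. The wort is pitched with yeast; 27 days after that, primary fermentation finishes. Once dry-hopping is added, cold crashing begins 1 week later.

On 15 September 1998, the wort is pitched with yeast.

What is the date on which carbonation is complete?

The wort is pitched with yeast: Sep 15, 1998.
Primary fermentation finishes: Sep 15, 1998 + 27 days = Oct 12, 1998.
The beer is transferred to secondary: Oct 12, 1998 + 5 weeks = Nov 16, 1998.
Dry-hopping is added: Nov 16, 1998 + 2 weeks = Nov 30, 1998.
Cold crashing begins: Nov 30, 1998 + 1 week = Dec 7, 1998.
The beer is kegged: Dec 7, 1998 + 2 weeks = Dec 21, 1998.
Carbonation is complete: Dec 21, 1998 + 20 days = Jan 10, 1999.

10 January 1999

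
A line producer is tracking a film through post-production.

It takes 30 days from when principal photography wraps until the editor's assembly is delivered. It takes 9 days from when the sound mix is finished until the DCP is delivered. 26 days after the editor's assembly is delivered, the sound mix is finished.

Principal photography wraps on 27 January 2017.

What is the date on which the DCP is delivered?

2 April 2017

Principal photography wraps: Jan 27, 2017.
The editor's assembly is delivered: Jan 27, 2017 + 30 days = Feb 26, 2017.
The sound mix is finished: Feb 26, 2017 + 26 days = Mar 24, 2017.
The DCP is delivered: Mar 24, 2017 + 9 days = Apr 2, 2017.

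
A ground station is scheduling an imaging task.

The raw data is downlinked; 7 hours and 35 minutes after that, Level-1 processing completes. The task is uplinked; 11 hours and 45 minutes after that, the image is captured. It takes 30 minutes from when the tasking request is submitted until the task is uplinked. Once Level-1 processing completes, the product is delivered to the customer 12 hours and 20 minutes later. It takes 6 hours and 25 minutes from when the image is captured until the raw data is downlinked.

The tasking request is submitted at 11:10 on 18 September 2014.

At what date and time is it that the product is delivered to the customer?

The tasking request is submitted: 11:10 Sep 18, 2014.
The task is uplinked: 11:10 Sep 18, 2014 + 30m = 11:40 Sep 18, 2014.
The image is captured: 11:40 Sep 18, 2014 + 11h45m = 23:25 Sep 18, 2014.
The raw data is downlinked: 23:25 Sep 18, 2014 + 6h25m = 05:50 Sep 19, 2014.
Level-1 processing completes: 05:50 Sep 19, 2014 + 7h35m = 13:25 Sep 19, 2014.
The product is delivered to the customer: 13:25 Sep 19, 2014 + 12h20m = 01:45 Sep 20, 2014.

01:45 on 20 September 2014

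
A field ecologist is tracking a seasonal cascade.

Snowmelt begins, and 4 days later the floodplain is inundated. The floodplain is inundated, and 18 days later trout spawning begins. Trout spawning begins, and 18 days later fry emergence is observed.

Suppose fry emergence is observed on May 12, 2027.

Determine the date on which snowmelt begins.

Fry emergence is observed: May 12, 2027.
Trout spawning begins: May 12, 2027 − 18 days = Apr 24, 2027.
The floodplain is inundated: Apr 24, 2027 − 18 days = Apr 6, 2027.
Snowmelt begins: Apr 6, 2027 − 4 days = Apr 2, 2027.

April 2, 2027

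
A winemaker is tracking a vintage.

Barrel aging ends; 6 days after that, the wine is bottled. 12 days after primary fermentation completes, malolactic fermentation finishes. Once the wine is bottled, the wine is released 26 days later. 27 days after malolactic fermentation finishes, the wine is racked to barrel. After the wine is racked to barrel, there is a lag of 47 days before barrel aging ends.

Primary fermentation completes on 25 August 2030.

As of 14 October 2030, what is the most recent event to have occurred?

Primary fermentation completes: Aug 25, 2030.
Malolactic fermentation finishes: Aug 25, 2030 + 12 days = Sep 6, 2030.
The wine is racked to barrel: Sep 6, 2030 + 27 days = Oct 3, 2030.
Barrel aging ends: Oct 3, 2030 + 47 days = Nov 19, 2030.
The wine is bottled: Nov 19, 2030 + 6 days = Nov 25, 2030.
The wine is released: Nov 25, 2030 + 26 days = Dec 21, 2030.
Oct 14, 2030 falls between when the wine is racked to barrel (Oct 3, 2030) and when barrel aging ends (Nov 19, 2030).

The wine is racked to barrel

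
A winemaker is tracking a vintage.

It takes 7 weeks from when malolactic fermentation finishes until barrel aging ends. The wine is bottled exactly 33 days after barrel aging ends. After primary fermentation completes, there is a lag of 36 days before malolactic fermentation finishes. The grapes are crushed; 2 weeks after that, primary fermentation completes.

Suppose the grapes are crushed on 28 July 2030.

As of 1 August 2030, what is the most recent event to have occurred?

The grapes are crushed: Jul 28, 2030.
Primary fermentation completes: Jul 28, 2030 + 2 weeks = Aug 11, 2030.
Malolactic fermentation finishes: Aug 11, 2030 + 36 days = Sep 16, 2030.
Barrel aging ends: Sep 16, 2030 + 7 weeks = Nov 4, 2030.
The wine is bottled: Nov 4, 2030 + 33 days = Dec 7, 2030.
Aug 1, 2030 falls between when the grapes are crushed (Jul 28, 2030) and when primary fermentation completes (Aug 11, 2030).

The grapes are crushed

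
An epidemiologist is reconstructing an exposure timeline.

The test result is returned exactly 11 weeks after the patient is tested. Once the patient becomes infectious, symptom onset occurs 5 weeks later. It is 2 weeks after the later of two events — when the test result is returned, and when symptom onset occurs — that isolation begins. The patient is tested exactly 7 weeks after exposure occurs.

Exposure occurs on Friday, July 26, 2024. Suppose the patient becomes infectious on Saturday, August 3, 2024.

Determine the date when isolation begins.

Friday, December 13, 2024

Exposure occurs: Jul 26, 2024.
The patient is tested: Jul 26, 2024 + 7 weeks = Sep 13, 2024.
The test result is returned: Sep 13, 2024 + 11 weeks = Nov 29, 2024.
The patient becomes infectious: Aug 3, 2024.
Symptom onset occurs: Aug 3, 2024 + 5 weeks = Sep 7, 2024.
Both prerequisites met — the test result is returned (Nov 29, 2024), symptom onset occurs (Sep 7, 2024); the later is Nov 29, 2024.
Isolation begins: Nov 29, 2024 + 2 weeks = Dec 13, 2024.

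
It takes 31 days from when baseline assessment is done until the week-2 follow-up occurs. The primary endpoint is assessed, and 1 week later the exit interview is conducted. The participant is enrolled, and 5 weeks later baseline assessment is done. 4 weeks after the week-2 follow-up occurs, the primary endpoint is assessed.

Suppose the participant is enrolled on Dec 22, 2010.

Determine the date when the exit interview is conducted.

Apr 2, 2011

The participant is enrolled: Dec 22, 2010.
Baseline assessment is done: Dec 22, 2010 + 5 weeks = Jan 26, 2011.
The week-2 follow-up occurs: Jan 26, 2011 + 31 days = Feb 26, 2011.
The primary endpoint is assessed: Feb 26, 2011 + 4 weeks = Mar 26, 2011.
The exit interview is conducted: Mar 26, 2011 + 1 week = Apr 2, 2011.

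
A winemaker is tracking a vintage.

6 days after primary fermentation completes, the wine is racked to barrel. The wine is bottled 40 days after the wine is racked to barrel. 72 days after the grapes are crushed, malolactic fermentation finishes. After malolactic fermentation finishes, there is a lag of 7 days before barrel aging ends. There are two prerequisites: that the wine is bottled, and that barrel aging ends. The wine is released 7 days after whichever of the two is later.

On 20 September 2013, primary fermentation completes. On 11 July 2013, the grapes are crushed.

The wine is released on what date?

Primary fermentation completes: Sep 20, 2013.
The wine is racked to barrel: Sep 20, 2013 + 6 days = Sep 26, 2013.
The wine is bottled: Sep 26, 2013 + 40 days = Nov 5, 2013.
The grapes are crushed: Jul 11, 2013.
Malolactic fermentation finishes: Jul 11, 2013 + 72 days = Sep 21, 2013.
Barrel aging ends: Sep 21, 2013 + 7 days = Sep 28, 2013.
Both prerequisites met — the wine is bottled (Nov 5, 2013), barrel aging ends (Sep 28, 2013); the later is Nov 5, 2013.
The wine is released: Nov 5, 2013 + 7 days = Nov 12, 2013.

12 November 2013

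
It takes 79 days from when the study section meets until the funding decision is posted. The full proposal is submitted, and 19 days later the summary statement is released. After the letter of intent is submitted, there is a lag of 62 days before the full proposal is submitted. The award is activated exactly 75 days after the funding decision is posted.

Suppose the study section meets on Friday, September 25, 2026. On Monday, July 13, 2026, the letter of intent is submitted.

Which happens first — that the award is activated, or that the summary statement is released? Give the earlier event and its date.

The summary statement is released — Friday, October 2, 2026

The study section meets: Sep 25, 2026.
The funding decision is posted: Sep 25, 2026 + 79 days = Dec 13, 2026.
The award is activated: Dec 13, 2026 + 75 days = Feb 26, 2027.
The letter of intent is submitted: Jul 13, 2026.
The full proposal is submitted: Jul 13, 2026 + 62 days = Sep 13, 2026.
The summary statement is released: Sep 13, 2026 + 19 days = Oct 2, 2026.
Comparing: the award is activated on Feb 26, 2027 vs the summary statement is released on Oct 2, 2026. Earlier: the summary statement is released.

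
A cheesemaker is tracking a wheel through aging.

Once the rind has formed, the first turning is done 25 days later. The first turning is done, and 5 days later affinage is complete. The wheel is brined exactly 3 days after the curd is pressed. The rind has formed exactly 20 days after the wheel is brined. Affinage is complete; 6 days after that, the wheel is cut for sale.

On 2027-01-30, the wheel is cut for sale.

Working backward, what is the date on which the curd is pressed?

2026-12-02

The wheel is cut for sale: Jan 30, 2027.
Affinage is complete: Jan 30, 2027 − 6 days = Jan 24, 2027.
The first turning is done: Jan 24, 2027 − 5 days = Jan 19, 2027.
The rind has formed: Jan 19, 2027 − 25 days = Dec 25, 2026.
The wheel is brined: Dec 25, 2026 − 20 days = Dec 5, 2026.
The curd is pressed: Dec 5, 2026 − 3 days = Dec 2, 2026.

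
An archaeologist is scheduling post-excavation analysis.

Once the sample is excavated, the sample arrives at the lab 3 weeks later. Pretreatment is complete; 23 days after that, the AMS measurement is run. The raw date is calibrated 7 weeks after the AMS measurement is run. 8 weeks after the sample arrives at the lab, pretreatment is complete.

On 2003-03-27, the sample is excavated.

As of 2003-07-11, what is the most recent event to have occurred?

The sample is excavated: Mar 27, 2003.
The sample arrives at the lab: Mar 27, 2003 + 3 weeks = Apr 17, 2003.
Pretreatment is complete: Apr 17, 2003 + 8 weeks = Jun 12, 2003.
The AMS measurement is run: Jun 12, 2003 + 23 days = Jul 5, 2003.
The raw date is calibrated: Jul 5, 2003 + 7 weeks = Aug 23, 2003.
Jul 11, 2003 falls between when the AMS measurement is run (Jul 5, 2003) and when the raw date is calibrated (Aug 23, 2003).

The AMS measurement is run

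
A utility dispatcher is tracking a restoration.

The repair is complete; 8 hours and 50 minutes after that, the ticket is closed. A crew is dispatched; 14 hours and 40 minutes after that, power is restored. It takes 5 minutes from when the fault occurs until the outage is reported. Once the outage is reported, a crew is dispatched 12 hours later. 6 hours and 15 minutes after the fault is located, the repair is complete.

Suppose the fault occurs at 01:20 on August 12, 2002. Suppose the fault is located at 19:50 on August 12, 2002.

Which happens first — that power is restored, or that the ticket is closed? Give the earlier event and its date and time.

Power is restored — 04:05 on August 13, 2002

The fault occurs: 01:20 Aug 12, 2002.
The outage is reported: 01:20 Aug 12, 2002 + 5m = 01:25 Aug 12, 2002.
A crew is dispatched: 01:25 Aug 12, 2002 + 12h = 13:25 Aug 12, 2002.
Power is restored: 13:25 Aug 12, 2002 + 14h40m = 04:05 Aug 13, 2002.
The fault is located: 19:50 Aug 12, 2002.
The repair is complete: 19:50 Aug 12, 2002 + 6h15m = 02:05 Aug 13, 2002.
The ticket is closed: 02:05 Aug 13, 2002 + 8h50m = 10:55 Aug 13, 2002.
Comparing: power is restored at 04:05 Aug 13, 2002 vs the ticket is closed at 10:55 Aug 13, 2002. Earlier: power is restored.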